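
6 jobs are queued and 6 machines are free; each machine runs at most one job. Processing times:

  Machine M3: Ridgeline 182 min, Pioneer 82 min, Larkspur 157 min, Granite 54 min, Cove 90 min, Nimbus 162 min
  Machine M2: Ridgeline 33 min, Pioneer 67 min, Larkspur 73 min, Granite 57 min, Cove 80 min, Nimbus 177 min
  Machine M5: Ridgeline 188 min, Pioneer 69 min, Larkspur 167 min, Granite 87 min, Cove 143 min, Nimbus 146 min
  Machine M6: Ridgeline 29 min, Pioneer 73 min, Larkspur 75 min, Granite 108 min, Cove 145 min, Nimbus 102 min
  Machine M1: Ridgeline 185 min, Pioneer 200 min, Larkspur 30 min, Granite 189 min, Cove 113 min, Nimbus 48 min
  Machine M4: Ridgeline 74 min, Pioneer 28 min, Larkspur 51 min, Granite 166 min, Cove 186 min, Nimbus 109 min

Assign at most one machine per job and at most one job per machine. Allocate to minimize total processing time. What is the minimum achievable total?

Min total: 331 min

Optimal: Ridgeline→Machine M6 (29 min), Pioneer→Machine M5 (69 min), Larkspur→Machine M4 (51 min), Granite→Machine M3 (54 min), Cove→Machine M2 (80 min), Nimbus→Machine M1 (48 min) — total 29+69+51+54+80+48 = 331 min.
Next-best assignment: Ridgeline→Machine M6, Pioneer→Machine M5, Larkspur→Machine M4, Granite→Machine M2, Cove→Machine M3, Nimbus→Machine M1 = 344 min.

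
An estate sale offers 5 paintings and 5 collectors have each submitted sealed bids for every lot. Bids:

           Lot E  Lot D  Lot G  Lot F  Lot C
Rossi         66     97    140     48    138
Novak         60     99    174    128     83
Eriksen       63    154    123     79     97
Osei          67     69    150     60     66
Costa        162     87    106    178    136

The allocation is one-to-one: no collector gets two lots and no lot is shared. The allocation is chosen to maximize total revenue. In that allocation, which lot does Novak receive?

Treat this as an assignment problem: match each collector to one lot.
Optimal: Rossi→Lot C ($138), Novak→Lot F ($128), Eriksen→Lot D ($154), Osei→Lot G ($150), Costa→Lot E ($162) — total 138+128+154+150+162 = $732.
Row-greedy (each collector in turn takes its best remaining lot) gives $625, worse by 107.
Swapping Eriksen↔Costa (Eriksen→Lot E $63, Costa→Lot D $87) loses 166.
Every other assignment is strictly worse.
Novak's own top lot is Lot G ($174), but forcing Novak→Lot G and reassigning the rest optimally gives only $711 — worse by 21.

Novak receives Lot F.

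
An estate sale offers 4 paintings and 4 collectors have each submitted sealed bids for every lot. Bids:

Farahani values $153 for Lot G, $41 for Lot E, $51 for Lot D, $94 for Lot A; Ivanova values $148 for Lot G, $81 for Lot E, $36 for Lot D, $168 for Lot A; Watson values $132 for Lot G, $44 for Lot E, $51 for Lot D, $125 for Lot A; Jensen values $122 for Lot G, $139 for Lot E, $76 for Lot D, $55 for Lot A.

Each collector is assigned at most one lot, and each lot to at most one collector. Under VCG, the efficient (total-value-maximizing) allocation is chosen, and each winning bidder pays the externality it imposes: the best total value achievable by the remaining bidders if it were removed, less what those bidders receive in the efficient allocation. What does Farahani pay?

Farahani pays $81.

Efficient allocation: Farahani→Lot G ($153), Ivanova→Lot A ($168), Watson→Lot D ($51), Jensen→Lot E ($139); total welfare W = $511.
Farahani receives Lot G at value $153, so the others get W − 153 = $358.
Without Farahani: best allocation of the remaining 3 bidders over all 4 lots is Ivanova→Lot A ($168), Watson→Lot G ($132), Jensen→Lot E ($139), total $439.
VCG payment = (others' best without Farahani) − (others' welfare with Farahani) = 439 − 358 = $81.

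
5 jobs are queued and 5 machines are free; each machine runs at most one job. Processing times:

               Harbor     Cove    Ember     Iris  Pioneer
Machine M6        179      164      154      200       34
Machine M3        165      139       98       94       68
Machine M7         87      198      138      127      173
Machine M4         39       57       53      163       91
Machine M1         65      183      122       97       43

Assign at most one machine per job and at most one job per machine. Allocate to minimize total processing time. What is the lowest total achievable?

Min total: 373 min

Optimal: Harbor→Machine M7 (87 min), Cove→Machine M4 (57 min), Ember→Machine M3 (98 min), Iris→Machine M1 (97 min), Pioneer→Machine M6 (34 min) — total 87+57+98+97+34 = 373 min.
Column-greedy (each machine in turn goes to its cheapest remaining job) gives 451 min, worse by 78.
Checked against all permutations: 373 min is optimal.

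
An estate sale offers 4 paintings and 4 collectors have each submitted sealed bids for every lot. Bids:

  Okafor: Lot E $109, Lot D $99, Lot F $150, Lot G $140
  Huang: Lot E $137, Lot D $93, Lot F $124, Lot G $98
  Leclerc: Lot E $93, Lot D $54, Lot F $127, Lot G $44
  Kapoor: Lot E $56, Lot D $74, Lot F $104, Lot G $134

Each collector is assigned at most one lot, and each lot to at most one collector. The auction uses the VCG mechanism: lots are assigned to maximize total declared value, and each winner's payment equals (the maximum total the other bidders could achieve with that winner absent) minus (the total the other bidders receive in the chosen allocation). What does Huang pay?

Efficient allocation: Okafor→Lot D ($99), Huang→Lot E ($137), Leclerc→Lot F ($127), Kapoor→Lot G ($134); total welfare W = $497.
Huang receives Lot E at value $137, so the others get W − 137 = $360.
Without Huang: best allocation of the remaining 3 bidders over all 4 lots is Okafor→Lot F ($150), Leclerc→Lot E ($93), Kapoor→Lot G ($134), total $377.
VCG payment = (others' best without Huang) − (others' welfare with Huang) = 377 − 360 = $17.

Huang pays $17.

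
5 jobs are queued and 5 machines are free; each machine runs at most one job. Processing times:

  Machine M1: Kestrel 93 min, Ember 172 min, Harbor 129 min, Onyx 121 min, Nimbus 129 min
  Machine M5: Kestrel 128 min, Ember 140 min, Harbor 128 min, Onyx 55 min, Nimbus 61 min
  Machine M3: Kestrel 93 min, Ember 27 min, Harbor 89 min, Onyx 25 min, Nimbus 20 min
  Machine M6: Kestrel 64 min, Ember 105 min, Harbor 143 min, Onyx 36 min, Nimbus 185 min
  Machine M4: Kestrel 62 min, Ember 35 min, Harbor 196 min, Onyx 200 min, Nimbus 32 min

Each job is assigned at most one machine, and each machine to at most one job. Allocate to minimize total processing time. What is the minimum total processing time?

Optimal: Kestrel→Machine M6 (64 min), Ember→Machine M4 (35 min), Harbor→Machine M1 (129 min), Onyx→Machine M5 (55 min), Nimbus→Machine M3 (20 min) — total 64+35+129+55+20 = 303 min.
Min-entry greedy (repeatedly take the single cheapest remaining cell) gives 312 min, worse by 9.
Next-best assignment: Kestrel→Machine M6, Ember→Machine M3, Harbor→Machine M1, Onyx→Machine M5, Nimbus→Machine M4 = 307 min.
Swapping Ember↔Nimbus (Ember→Machine M3 27 min, Nimbus→Machine M4 32 min) adds 4.

Minimum total: 303 min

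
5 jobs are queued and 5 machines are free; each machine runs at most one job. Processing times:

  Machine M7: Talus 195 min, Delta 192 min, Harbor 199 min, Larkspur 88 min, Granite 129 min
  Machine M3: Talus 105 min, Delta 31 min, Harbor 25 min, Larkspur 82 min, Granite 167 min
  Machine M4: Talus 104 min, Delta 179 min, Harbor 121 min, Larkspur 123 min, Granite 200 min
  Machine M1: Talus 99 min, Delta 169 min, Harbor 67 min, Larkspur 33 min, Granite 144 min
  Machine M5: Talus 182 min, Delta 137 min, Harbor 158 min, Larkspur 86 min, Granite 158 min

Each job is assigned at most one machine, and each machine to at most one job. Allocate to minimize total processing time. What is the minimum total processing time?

Optimal: Talus→Machine M4 (104 min), Delta→Machine M3 (31 min), Harbor→Machine M1 (67 min), Larkspur→Machine M5 (86 min), Granite→Machine M7 (129 min) — total 104+31+67+86+129 = 417 min.
Column-greedy (each machine in turn goes to its cheapest remaining job) gives 498 min, worse by 81.
Swapping Delta↔Talus (Delta→Machine M4 179 min, Talus→Machine M3 105 min) adds 149.

Minimum total: 417 min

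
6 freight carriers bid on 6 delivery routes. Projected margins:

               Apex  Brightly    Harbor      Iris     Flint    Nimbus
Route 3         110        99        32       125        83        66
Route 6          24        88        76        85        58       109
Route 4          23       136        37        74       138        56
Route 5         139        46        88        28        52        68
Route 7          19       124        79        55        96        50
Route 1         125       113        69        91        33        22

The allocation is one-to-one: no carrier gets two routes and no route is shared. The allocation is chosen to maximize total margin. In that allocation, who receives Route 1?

Apex receives Route 1.

Optimal: Apex→Route 1 ($125k), Brightly→Route 7 ($124k), Harbor→Route 5 ($88k), Iris→Route 3 ($125k), Flint→Route 4 ($138k), Nimbus→Route 6 ($109k) — total 125+124+88+125+138+109 = $709k.
Column-greedy (each route in turn goes to its best remaining carrier) gives $704k, worse by 5.
Swapping Iris↔Nimbus (Iris→Route 6 $85k, Nimbus→Route 3 $66k) loses 83.
Apex's own top route is Route 5 ($139k), but forcing Apex→Route 5 and reassigning the rest optimally gives only $704k — worse by 5.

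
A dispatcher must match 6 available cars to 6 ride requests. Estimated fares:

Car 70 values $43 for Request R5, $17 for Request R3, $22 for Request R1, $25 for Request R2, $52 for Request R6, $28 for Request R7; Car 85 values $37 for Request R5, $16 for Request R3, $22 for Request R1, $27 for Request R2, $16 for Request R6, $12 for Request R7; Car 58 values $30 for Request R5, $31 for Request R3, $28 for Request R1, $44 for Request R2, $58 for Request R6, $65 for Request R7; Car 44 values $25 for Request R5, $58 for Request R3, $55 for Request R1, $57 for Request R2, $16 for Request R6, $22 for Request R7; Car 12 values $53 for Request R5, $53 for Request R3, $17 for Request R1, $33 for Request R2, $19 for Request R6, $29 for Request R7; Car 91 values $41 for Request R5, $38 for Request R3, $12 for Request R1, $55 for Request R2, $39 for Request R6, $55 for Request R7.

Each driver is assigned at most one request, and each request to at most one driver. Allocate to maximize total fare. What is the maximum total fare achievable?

Maximum total: $317

Treat this as an assignment problem: match each driver to one request.
Optimal: Car 70→Request R6 ($52), Car 85→Request R5 ($37), Car 58→Request R7 ($65), Car 44→Request R1 ($55), Car 12→Request R3 ($53), Car 91→Request R2 ($55) — total 52+37+65+55+53+55 = $317.
Row-greedy (each driver in turn takes its best remaining request) gives $257, worse by 60.
Next-best assignment: Car 70→Request R6, Car 85→Request R1, Car 58→Request R7, Car 44→Request R3, Car 12→Request R5, Car 91→Request R2 = $305.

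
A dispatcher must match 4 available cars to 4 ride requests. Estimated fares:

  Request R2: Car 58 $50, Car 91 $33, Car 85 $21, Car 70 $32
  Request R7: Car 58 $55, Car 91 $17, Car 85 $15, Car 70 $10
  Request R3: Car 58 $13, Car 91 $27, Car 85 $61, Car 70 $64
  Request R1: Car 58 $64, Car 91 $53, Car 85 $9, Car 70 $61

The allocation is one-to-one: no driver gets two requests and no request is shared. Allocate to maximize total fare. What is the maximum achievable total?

Optimal: Car 58→Request R7 ($55), Car 91→Request R2 ($33), Car 85→Request R3 ($61), Car 70→Request R1 ($61) — total 55+33+61+61 = $210.
Max-entry greedy (repeatedly take the single best remaining cell) gives $176, worse by 34.
Swapping Car 85↔Car 58 (Car 85→Request R7 $15, Car 58→Request R3 $13) loses 88.
Every other assignment is strictly worse.

Max total: $210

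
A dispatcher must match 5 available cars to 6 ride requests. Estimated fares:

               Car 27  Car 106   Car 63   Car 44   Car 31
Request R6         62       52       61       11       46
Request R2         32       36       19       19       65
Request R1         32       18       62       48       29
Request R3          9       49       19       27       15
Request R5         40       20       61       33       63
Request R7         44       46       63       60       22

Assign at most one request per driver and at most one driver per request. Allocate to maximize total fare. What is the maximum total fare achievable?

This is the linear assignment problem.
Optimal: Car 27→Request R6 ($62), Car 106→Request R3 ($49), Car 63→Request R1 ($62), Car 44→Request R7 ($60), Car 31→Request R2 ($65) — total 62+49+62+60+65 = $298.
Row-greedy (each driver in turn takes its best remaining request) gives $287, worse by 11.
Swapping Car 44↔Car 63 (Car 44→Request R1 $48, Car 63→Request R7 $63) loses 11.
Every other assignment is strictly worse.

Max total: $298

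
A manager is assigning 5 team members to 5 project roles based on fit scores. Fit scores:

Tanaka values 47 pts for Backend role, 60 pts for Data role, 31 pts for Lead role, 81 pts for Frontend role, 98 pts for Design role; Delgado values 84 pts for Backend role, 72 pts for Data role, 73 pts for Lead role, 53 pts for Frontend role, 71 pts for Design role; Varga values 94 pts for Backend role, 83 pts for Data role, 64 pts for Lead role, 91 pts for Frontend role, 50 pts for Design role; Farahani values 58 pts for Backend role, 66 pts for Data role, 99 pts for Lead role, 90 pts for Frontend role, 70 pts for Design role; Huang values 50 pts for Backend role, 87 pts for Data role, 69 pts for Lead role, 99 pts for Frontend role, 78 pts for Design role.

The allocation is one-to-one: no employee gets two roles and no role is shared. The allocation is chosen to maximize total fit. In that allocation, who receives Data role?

Varga receives Data role.

This is a one-to-one assignment (maximum-weight bipartite matching).
Optimal: Tanaka→Design role (98 pts), Delgado→Backend role (84 pts), Varga→Data role (83 pts), Farahani→Lead role (99 pts), Huang→Frontend role (99 pts) — total 98+84+83+99+99 = 463 pts.
Max-entry greedy (repeatedly take the single best remaining cell) gives 462 pts, worse by 1.
Checked against all permutations: 463 pts is optimal.
Varga's own top role is Backend role (94 pts), but forcing Varga→Backend role and reassigning the rest optimally gives only 462 pts — worse by 1.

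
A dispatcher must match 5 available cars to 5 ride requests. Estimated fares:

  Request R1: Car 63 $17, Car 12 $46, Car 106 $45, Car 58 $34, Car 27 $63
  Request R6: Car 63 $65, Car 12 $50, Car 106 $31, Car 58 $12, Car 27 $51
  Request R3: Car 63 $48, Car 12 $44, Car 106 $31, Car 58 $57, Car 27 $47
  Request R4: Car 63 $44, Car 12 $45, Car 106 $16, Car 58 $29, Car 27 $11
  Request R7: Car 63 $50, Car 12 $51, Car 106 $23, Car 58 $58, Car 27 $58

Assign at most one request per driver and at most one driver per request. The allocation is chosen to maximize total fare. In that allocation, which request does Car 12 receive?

Optimal: Car 63→Request R6 ($65), Car 12→Request R4 ($45), Car 106→Request R1 ($45), Car 58→Request R3 ($57), Car 27→Request R7 ($58) — total 65+45+45+57+58 = $270.
Row-greedy (each driver in turn takes its best remaining request) gives $229, worse by 41.
Next-best assignment: Car 63→Request R6, Car 12→Request R4, Car 106→Request R3, Car 58→Request R7, Car 27→Request R1 = $262.
Swapping Car 63↔Car 58 (Car 63→Request R3 $48, Car 58→Request R6 $12) loses 62.
Car 12's own top request is Request R7 ($51), but forcing Car 12→Request R7 and reassigning the rest optimally gives only $252 — worse by 18.

Car 12 receives Request R4.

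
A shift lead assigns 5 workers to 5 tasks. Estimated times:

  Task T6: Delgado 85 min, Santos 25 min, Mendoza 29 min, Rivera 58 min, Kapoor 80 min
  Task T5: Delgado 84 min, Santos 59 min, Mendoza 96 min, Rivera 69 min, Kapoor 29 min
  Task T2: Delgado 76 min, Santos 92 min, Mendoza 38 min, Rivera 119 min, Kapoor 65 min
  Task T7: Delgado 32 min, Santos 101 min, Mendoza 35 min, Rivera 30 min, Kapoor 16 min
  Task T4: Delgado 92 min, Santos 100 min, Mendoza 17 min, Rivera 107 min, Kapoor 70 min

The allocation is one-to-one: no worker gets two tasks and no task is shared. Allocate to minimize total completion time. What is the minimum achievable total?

Minimum total: 177 min

Optimal: Delgado→Task T2 (76 min), Santos→Task T6 (25 min), Mendoza→Task T4 (17 min), Rivera→Task T7 (30 min), Kapoor→Task T5 (29 min) — total 76+25+17+30+29 = 177 min.
Min-entry greedy (repeatedly take the single cheapest remaining cell) gives 203 min, worse by 26.
Next-best assignment: Delgado→Task T2, Santos→Task T6, Mendoza→Task T4, Rivera→Task T5, Kapoor→Task T7 = 203 min.
Swapping Delgado↔Mendoza (Delgado→Task T4 92 min, Mendoza→Task T2 38 min) adds 37.
Checked against all permutations: 177 min is optimal.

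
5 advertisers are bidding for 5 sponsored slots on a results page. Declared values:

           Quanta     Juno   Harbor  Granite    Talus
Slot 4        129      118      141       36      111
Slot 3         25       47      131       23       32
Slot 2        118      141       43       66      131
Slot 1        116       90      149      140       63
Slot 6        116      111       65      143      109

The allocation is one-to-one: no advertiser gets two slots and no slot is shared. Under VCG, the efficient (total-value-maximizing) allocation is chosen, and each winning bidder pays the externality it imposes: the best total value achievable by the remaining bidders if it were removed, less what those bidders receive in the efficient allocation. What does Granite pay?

Granite pays $18.

Efficient allocation: Quanta→Slot 4 ($129), Juno→Slot 2 ($141), Harbor→Slot 3 ($131), Granite→Slot 1 ($140), Talus→Slot 6 ($109); total welfare W = $650.
Granite receives Slot 1 at value $140, so the others get W − 140 = $510.
Without Granite: best allocation of the remaining 4 bidders over all 5 slots is Quanta→Slot 4 ($129), Juno→Slot 2 ($141), Harbor→Slot 1 ($149), Talus→Slot 6 ($109), total $528.
VCG payment = (others' best without Granite) − (others' welfare with Granite) = 528 − 510 = $18.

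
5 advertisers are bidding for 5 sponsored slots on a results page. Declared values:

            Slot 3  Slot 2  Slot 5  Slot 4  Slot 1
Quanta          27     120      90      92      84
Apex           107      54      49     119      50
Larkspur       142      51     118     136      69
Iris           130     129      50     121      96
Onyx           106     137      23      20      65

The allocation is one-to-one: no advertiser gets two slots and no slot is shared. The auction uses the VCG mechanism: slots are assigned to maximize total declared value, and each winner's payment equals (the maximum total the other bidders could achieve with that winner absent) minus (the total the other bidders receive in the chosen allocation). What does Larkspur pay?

Efficient allocation: Quanta→Slot 1 ($84), Apex→Slot 4 ($119), Larkspur→Slot 5 ($118), Iris→Slot 3 ($130), Onyx→Slot 2 ($137); total welfare W = $588.
Larkspur receives Slot 5 at value $118, so the others get W − 118 = $470.
Without Larkspur: best allocation of the remaining 4 bidders over all 5 slots is Quanta→Slot 5 ($90), Apex→Slot 4 ($119), Iris→Slot 3 ($130), Onyx→Slot 2 ($137), total $476.
VCG payment = (others' best without Larkspur) − (others' welfare with Larkspur) = 476 − 470 = $6.

Larkspur pays $6.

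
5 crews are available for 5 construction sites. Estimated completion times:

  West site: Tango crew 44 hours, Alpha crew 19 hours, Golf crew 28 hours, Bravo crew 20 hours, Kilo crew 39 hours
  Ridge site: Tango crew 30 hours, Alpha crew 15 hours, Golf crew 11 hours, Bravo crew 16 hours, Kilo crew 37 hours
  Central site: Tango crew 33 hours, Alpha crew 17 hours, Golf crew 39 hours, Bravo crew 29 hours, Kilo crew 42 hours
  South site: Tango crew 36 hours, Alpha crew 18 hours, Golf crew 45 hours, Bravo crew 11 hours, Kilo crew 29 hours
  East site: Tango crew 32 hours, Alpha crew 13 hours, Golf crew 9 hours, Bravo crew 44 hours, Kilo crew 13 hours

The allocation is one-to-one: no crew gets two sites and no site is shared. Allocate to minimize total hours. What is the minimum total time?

Min total: 87 hours

Optimal: Tango crew→Central site (33 hours), Alpha crew→West site (19 hours), Golf crew→Ridge site (11 hours), Bravo crew→South site (11 hours), Kilo crew→East site (13 hours) — total 33+19+11+11+13 = 87 hours.
Row-greedy (each crew in turn takes its cheapest remaining site) gives 124 hours, worse by 37.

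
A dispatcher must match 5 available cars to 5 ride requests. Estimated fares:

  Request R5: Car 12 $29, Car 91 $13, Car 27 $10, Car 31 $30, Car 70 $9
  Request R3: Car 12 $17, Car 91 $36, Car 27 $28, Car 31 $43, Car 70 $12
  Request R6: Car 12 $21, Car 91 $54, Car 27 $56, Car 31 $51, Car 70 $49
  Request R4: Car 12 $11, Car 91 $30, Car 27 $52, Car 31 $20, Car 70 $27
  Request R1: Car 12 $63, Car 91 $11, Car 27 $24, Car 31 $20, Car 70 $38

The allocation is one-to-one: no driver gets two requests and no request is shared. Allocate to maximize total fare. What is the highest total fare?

Treat this as an assignment problem: match each driver to one request.
Optimal: Car 12→Request R1 ($63), Car 91→Request R3 ($36), Car 27→Request R4 ($52), Car 31→Request R5 ($30), Car 70→Request R6 ($49) — total 63+36+52+30+49 = $230.
Column-greedy (each request in turn goes to its best remaining driver) gives $212, worse by 18.
Swapping Car 31↔Car 27 (Car 31→Request R4 $20, Car 27→Request R5 $10) loses 52.

Max total: $230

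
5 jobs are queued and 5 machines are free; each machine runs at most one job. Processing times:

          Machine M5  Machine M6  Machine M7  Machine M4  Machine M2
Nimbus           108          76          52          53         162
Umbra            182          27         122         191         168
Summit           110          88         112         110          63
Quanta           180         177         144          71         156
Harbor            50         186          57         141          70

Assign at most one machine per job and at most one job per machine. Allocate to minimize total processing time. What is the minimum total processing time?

Minimum total: 263 min

This is a one-to-one assignment (minimum-cost bipartite matching).
Optimal: Nimbus→Machine M7 (52 min), Umbra→Machine M6 (27 min), Summit→Machine M2 (63 min), Quanta→Machine M4 (71 min), Harbor→Machine M5 (50 min) — total 52+27+63+71+50 = 263 min.
Every other assignment is strictly worse.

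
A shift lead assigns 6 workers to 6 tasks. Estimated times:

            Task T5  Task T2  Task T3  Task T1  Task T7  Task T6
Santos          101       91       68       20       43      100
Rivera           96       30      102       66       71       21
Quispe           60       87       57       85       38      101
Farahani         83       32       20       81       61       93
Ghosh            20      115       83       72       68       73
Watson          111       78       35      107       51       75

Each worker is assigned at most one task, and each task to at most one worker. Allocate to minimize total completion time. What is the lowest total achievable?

Minimum total: 166 min

This is a one-to-one assignment (minimum-cost bipartite matching).
Optimal: Santos→Task T1 (20 min), Rivera→Task T6 (21 min), Quispe→Task T7 (38 min), Farahani→Task T2 (32 min), Ghosh→Task T5 (20 min), Watson→Task T3 (35 min) — total 20+21+38+32+20+35 = 166 min.
Column-greedy (each task in turn goes to its cheapest remaining worker) gives 203 min, worse by 37.
Next-best assignment: Santos→Task T1, Rivera→Task T6, Quispe→Task T7, Farahani→Task T3, Ghosh→Task T5, Watson→Task T2 = 197 min.
Swapping Santos↔Rivera (Santos→Task T6 100 min, Rivera→Task T1 66 min) adds 125.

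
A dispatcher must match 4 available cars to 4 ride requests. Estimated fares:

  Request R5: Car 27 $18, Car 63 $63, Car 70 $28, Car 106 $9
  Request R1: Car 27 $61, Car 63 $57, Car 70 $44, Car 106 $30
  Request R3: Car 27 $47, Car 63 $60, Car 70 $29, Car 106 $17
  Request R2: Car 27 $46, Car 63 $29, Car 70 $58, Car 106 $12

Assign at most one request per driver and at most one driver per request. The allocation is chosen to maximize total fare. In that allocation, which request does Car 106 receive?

Optimal: Car 27→Request R1 ($61), Car 63→Request R5 ($63), Car 70→Request R2 ($58), Car 106→Request R3 ($17) — total 61+63+58+17 = $199.
Column-greedy (each request in turn goes to its best remaining driver) gives $165, worse by 34.
No other one-to-one assignment exceeds $199.
Car 106's own top request is Request R1 ($30), but forcing Car 106→Request R1 and reassigning the rest optimally gives only $198 — worse by 1.

Car 106 receives Request R3.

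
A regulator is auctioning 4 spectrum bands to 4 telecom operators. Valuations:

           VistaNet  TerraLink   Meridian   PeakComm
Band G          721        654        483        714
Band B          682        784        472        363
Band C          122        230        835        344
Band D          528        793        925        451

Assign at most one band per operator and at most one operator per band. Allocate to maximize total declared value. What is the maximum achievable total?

Treat this as an assignment problem: match each operator to one band.
Optimal: VistaNet→Band B ($682M), TerraLink→Band D ($793M), Meridian→Band C ($835M), PeakComm→Band G ($714M) — total 682+793+835+714 = $3024M.
Max-entry greedy (repeatedly take the single best remaining cell) gives $2774M, worse by 250.
Next-best assignment: VistaNet→Band D, TerraLink→Band B, Meridian→Band C, PeakComm→Band G = $2861M.

Maximum total: $3024M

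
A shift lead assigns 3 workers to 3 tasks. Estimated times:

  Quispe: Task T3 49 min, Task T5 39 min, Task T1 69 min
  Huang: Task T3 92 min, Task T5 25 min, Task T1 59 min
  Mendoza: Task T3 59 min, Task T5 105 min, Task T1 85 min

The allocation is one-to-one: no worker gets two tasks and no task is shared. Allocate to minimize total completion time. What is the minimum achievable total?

Minimum total: 153 min

Optimal: Quispe→Task T1 (69 min), Huang→Task T5 (25 min), Mendoza→Task T3 (59 min) — total 69+25+59 = 153 min.
Row-greedy (each worker in turn takes its cheapest remaining task) gives 157 min, worse by 4.
Next-best assignment: Quispe→Task T5, Huang→Task T1, Mendoza→Task T3 = 157 min.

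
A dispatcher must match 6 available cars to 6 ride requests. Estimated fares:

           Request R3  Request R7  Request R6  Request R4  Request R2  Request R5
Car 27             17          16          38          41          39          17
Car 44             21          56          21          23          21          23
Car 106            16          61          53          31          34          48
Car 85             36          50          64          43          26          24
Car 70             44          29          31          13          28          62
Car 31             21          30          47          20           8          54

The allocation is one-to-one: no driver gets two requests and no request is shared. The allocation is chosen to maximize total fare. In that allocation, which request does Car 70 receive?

Car 70 receives Request R3.

This is the linear assignment problem.
Optimal: Car 27→Request R4 ($41), Car 44→Request R7 ($56), Car 106→Request R2 ($34), Car 85→Request R6 ($64), Car 70→Request R3 ($44), Car 31→Request R5 ($54) — total 41+56+34+64+44+54 = $293.
Row-greedy (each driver in turn takes its best remaining request) gives $256, worse by 37.
Next-best assignment: Car 27→Request R2, Car 44→Request R7, Car 106→Request R6, Car 85→Request R4, Car 70→Request R3, Car 31→Request R5 = $289.
Swapping Car 85↔Car 44 (Car 85→Request R7 $50, Car 44→Request R6 $21) loses 49.
Checked against all permutations: $293 is optimal.
Car 70's own top request is Request R5 ($62), but forcing Car 70→Request R5 and reassigning the rest optimally gives only $278 — worse by 15.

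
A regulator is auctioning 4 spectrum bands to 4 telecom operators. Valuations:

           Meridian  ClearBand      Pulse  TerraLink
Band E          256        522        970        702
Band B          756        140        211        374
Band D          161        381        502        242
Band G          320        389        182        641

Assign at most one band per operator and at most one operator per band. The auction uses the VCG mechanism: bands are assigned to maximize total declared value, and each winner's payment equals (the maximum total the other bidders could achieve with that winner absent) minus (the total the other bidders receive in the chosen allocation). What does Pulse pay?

Pulse pays $141M.

Efficient allocation: Meridian→Band B ($756M), ClearBand→Band D ($381M), Pulse→Band E ($970M), TerraLink→Band G ($641M); total welfare W = $2748M.
Pulse receives Band E at value $970M, so the others get W − 970 = $1778M.
Without Pulse: best allocation of the remaining 3 bidders over all 4 bands is Meridian→Band B ($756M), ClearBand→Band E ($522M), TerraLink→Band G ($641M), total $1919M.
VCG payment = (others' best without Pulse) − (others' welfare with Pulse) = 1919 − 1778 = $141M.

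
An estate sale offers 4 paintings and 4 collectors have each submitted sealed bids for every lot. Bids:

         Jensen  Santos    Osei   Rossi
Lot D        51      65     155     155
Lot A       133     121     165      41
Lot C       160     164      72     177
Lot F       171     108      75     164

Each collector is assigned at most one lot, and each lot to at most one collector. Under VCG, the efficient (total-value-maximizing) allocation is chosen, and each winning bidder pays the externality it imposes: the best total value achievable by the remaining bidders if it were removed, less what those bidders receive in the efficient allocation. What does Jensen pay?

Efficient allocation: Jensen→Lot F ($171), Santos→Lot C ($164), Osei→Lot A ($165), Rossi→Lot D ($155); total welfare W = $655.
Jensen receives Lot F at value $171, so the others get W − 171 = $484.
Without Jensen: best allocation of the remaining 3 bidders over all 4 lots is Santos→Lot C ($164), Osei→Lot A ($165), Rossi→Lot F ($164), total $493.
VCG payment = (others' best without Jensen) − (others' welfare with Jensen) = 493 − 484 = $9.

Jensen pays $9.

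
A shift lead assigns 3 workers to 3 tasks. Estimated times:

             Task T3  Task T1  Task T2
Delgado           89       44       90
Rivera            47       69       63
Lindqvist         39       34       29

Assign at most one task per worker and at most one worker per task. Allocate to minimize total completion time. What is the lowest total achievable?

Optimal: Delgado→Task T1 (44 min), Rivera→Task T3 (47 min), Lindqvist→Task T2 (29 min) — total 44+47+29 = 120 min.
Column-greedy (each task in turn goes to its cheapest remaining worker) gives 146 min, worse by 26.
Next-best assignment: Delgado→Task T1, Rivera→Task T2, Lindqvist→Task T3 = 146 min.

Minimum total: 120 min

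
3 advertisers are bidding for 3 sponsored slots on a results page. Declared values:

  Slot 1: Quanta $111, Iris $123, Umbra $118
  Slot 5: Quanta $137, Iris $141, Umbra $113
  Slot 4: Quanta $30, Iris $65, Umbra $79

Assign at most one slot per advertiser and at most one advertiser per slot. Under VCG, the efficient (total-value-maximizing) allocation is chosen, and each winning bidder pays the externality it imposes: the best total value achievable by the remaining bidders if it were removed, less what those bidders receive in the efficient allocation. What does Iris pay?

Iris pays $39.

Efficient allocation: Quanta→Slot 5 ($137), Iris→Slot 1 ($123), Umbra→Slot 4 ($79); total welfare W = $339.
Iris receives Slot 1 at value $123, so the others get W − 123 = $216.
Without Iris: best allocation of the remaining 2 bidders over all 3 slots is Quanta→Slot 5 ($137), Umbra→Slot 1 ($118), total $255.
VCG payment = (others' best without Iris) − (others' welfare with Iris) = 255 − 216 = $39.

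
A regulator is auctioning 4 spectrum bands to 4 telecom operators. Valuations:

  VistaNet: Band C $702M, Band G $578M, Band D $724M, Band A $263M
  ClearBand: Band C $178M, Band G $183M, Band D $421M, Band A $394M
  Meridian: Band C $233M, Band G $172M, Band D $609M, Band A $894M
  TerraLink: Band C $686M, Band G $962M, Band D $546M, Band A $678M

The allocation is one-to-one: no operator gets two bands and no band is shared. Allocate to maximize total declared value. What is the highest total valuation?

This is a one-to-one assignment (maximum-weight bipartite matching).
Optimal: VistaNet→Band C ($702M), ClearBand→Band D ($421M), Meridian→Band A ($894M), TerraLink→Band G ($962M) — total 702+421+894+962 = $2979M.
Column-greedy (each band in turn goes to its best remaining operator) gives $2667M, worse by 312.
Checked against all permutations: $2979M is optimal.

Max total: $2979M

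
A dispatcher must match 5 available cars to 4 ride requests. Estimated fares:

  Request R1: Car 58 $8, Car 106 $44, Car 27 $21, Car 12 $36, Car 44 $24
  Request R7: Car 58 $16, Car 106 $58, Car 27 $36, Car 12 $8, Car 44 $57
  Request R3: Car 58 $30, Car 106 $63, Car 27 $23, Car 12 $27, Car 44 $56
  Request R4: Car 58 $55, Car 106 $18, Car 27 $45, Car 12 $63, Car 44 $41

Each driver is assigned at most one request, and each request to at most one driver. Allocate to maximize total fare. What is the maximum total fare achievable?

Optimal: Car 12→Request R1 ($36), Car 44→Request R7 ($57), Car 106→Request R3 ($63), Car 58→Request R4 ($55) — total 36+57+63+55 = $211.
Row-greedy (each driver in turn takes its best remaining request) gives $190, worse by 21.
Checked against all permutations: $211 is optimal.

Maximum total: $211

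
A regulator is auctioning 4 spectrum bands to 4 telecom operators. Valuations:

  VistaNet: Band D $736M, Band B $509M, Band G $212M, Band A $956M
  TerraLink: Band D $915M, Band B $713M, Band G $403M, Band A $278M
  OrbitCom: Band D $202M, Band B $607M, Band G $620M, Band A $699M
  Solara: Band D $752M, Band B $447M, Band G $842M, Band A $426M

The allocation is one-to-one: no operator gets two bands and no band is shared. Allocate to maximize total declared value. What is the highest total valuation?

Optimal: VistaNet→Band A ($956M), TerraLink→Band D ($915M), OrbitCom→Band B ($607M), Solara→Band G ($842M) — total 956+915+607+842 = $3320M.
Row-greedy (each operator in turn takes its best remaining band) gives $2938M, worse by 382.
Next-best assignment: VistaNet→Band A, TerraLink→Band B, OrbitCom→Band G, Solara→Band D = $3041M.
No other one-to-one assignment exceeds $3320M.

Max total: $3320M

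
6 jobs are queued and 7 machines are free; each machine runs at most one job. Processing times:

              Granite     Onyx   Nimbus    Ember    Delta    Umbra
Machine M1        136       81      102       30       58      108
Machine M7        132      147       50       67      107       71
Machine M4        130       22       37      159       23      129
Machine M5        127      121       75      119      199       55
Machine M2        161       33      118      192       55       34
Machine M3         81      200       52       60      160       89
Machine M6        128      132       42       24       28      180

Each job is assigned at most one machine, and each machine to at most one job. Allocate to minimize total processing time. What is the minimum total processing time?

Min total: 245 min

Optimal: Granite→Machine M3 (81 min), Onyx→Machine M4 (22 min), Nimbus→Machine M7 (50 min), Ember→Machine M1 (30 min), Delta→Machine M6 (28 min), Umbra→Machine M2 (34 min) — total 81+22+50+30+28+34 = 245 min.
Column-greedy (each machine in turn goes to its cheapest remaining job) gives 293 min, worse by 48.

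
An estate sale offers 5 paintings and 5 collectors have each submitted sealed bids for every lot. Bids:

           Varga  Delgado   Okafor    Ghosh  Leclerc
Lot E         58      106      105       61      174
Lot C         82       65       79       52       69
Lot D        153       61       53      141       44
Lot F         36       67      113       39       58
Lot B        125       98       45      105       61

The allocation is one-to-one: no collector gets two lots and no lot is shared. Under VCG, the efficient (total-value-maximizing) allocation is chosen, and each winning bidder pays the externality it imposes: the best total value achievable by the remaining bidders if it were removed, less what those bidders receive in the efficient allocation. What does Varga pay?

Efficient allocation: Varga→Lot B ($125), Delgado→Lot C ($65), Okafor→Lot F ($113), Ghosh→Lot D ($141), Leclerc→Lot E ($174); total welfare W = $618.
Varga receives Lot B at value $125, so the others get W − 125 = $493.
Without Varga: best allocation of the remaining 4 bidders over all 5 lots is Delgado→Lot B ($98), Okafor→Lot F ($113), Ghosh→Lot D ($141), Leclerc→Lot E ($174), total $526.
VCG payment = (others' best without Varga) − (others' welfare with Varga) = 526 − 493 = $33.

Varga pays $33.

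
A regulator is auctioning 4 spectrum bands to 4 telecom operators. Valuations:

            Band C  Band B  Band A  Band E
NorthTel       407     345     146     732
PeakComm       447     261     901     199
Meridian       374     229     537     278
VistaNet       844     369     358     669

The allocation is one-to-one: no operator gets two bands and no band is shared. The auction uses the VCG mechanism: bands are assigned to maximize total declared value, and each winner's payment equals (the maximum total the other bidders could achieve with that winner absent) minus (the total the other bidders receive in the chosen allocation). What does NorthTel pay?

NorthTel pays $49M.

Efficient allocation: NorthTel→Band E ($732M), PeakComm→Band A ($901M), Meridian→Band B ($229M), VistaNet→Band C ($844M); total welfare W = $2706M.
NorthTel receives Band E at value $732M, so the others get W − 732 = $1974M.
Without NorthTel: best allocation of the remaining 3 bidders over all 4 bands is PeakComm→Band A ($901M), Meridian→Band E ($278M), VistaNet→Band C ($844M), total $2023M.
VCG payment = (others' best without NorthTel) − (others' welfare with NorthTel) = 2023 − 1974 = $49M.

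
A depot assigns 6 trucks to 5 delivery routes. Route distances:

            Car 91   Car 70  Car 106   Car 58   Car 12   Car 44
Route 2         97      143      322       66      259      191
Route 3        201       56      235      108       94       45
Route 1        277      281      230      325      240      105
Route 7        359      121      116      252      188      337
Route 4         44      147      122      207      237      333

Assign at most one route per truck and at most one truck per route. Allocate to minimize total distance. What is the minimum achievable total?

Min total: 387 km

Treat this as an assignment problem: match each truck to one route.
Optimal: Car 58→Route 2 (66 km), Car 70→Route 3 (56 km), Car 44→Route 1 (105 km), Car 106→Route 7 (116 km), Car 91→Route 4 (44 km) — total 66+56+105+116+44 = 387 km.
Row-greedy (each truck in turn takes its cheapest remaining route) gives 522 km, worse by 135.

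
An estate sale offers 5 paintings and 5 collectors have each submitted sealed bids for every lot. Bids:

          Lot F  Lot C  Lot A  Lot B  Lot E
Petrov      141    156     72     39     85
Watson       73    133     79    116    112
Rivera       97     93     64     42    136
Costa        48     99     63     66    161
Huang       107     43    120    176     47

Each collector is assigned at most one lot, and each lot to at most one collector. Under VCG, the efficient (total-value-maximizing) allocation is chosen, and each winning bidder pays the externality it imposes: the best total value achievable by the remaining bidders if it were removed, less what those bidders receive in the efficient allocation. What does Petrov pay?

Efficient allocation: Petrov→Lot F ($141), Watson→Lot C ($133), Rivera→Lot A ($64), Costa→Lot E ($161), Huang→Lot B ($176); total welfare W = $675.
Petrov receives Lot F at value $141, so the others get W − 141 = $534.
Without Petrov: best allocation of the remaining 4 bidders over all 5 lots is Watson→Lot C ($133), Rivera→Lot F ($97), Costa→Lot E ($161), Huang→Lot B ($176), total $567.
VCG payment = (others' best without Petrov) − (others' welfare with Petrov) = 567 − 534 = $33.

Petrov pays $33.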